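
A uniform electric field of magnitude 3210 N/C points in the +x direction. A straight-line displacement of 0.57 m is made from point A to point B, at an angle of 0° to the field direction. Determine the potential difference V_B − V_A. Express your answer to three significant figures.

Only the component of displacement along E changes the potential: ΔV = −E·d·cosθ.
ΔV = −(3210 V/m)(0.570 m)cos0° = -1830 V.

-1830 V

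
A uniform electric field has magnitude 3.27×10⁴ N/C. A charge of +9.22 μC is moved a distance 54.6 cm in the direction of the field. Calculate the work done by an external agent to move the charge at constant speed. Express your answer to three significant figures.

The potential change for a displacement 54.6 cm in the direction of the field is ΔV = −Ed = -1.79×10⁴ V.
W_ext = qΔV = -0.165 J.

-0.165 J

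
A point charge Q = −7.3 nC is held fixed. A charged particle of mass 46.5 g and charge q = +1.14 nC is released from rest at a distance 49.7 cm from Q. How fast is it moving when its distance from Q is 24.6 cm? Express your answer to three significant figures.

2.57×10⁻³ m/s

Only the electrostatic force acts, so mechanical energy is conserved: ½mv² = U₁ − U₂ = kQq(1/r₁ − 1/r₂).
U₁ − U₂ = (8.99×10⁹ N·m²/C²)(-7.30×10⁻⁹ C)(1.14×10⁻⁹ C)(1/0.497 − 1/0.246) = 1.54×10⁻⁷ J.
v = √(2·1.54×10⁻⁷/0.0465) = 2.57×10⁻³ m/s.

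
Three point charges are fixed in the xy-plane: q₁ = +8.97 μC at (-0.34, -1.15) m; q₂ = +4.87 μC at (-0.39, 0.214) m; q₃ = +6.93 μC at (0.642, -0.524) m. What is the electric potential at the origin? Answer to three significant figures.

2.41×10⁵ V

The total potential is the scalar sum of each charge's contribution, V = Σ kqᵢ/rᵢ.
Distances from the field point to each charge: r₁ = 1.20 m, r₂ = 0.445 m, r₃ = 0.829 m.
V = k[(8.97×10⁻⁶)/(1.20) + (4.87×10⁻⁶)/(0.445) + (6.93×10⁻⁶)/(0.829)] = 2.41×10⁵ V.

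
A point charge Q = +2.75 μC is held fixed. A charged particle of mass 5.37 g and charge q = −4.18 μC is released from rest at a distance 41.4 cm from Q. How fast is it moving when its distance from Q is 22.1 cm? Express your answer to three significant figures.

Only the electrostatic force acts, so mechanical energy is conserved: ½mv² = U₁ − U₂ = kQq(1/r₁ − 1/r₂).
U₁ − U₂ = (8.99×10⁹ N·m²/C²)(2.75×10⁻⁶ C)(-4.18×10⁻⁶ C)(1/0.414 − 1/0.221) = 0.218 J.
v = √(2·0.218/5.37×10⁻³) = 9.01 m/s.

9.01 m/s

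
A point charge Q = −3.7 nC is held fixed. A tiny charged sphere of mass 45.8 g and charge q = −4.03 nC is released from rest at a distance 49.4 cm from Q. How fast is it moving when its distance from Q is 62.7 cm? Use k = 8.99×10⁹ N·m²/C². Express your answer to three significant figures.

1.59×10⁻³ m/s

Only the electrostatic force acts, so mechanical energy is conserved: ½mv² = U₁ − U₂ = kQq(1/r₁ − 1/r₂).
U₁ − U₂ = (8.99×10⁹ N·m²/C²)(-3.70×10⁻⁹ C)(-4.03×10⁻⁹ C)(1/0.494 − 1/0.627) = 5.76×10⁻⁸ J.
v = √(2·5.76×10⁻⁸/0.0458) = 1.59×10⁻³ m/s.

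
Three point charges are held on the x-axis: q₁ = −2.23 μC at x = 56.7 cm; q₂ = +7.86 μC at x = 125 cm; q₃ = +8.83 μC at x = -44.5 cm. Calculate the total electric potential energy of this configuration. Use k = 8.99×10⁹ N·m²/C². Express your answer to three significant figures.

-0.0375 J

The work to assemble the configuration equals its total potential energy, U = Σ kqᵢqⱼ/rᵢⱼ over all pairs.
Pair separations: r₁₂ = 0.683 m, r₁₃ = 1.01 m, r₂₃ = 1.70 m.
U = (-0.231) + (-0.175) + (0.368) = -0.0375 J.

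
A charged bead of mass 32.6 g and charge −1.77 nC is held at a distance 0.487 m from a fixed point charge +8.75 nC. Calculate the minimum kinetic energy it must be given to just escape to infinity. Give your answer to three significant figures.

2.86×10⁻⁷ J

To just escape, total mechanical energy must reach zero at infinity: ½mv²_min + U = 0, so ½mv²_min = −U = |kQq|/r.
|U| = |kQq|/r = (8.99×10⁹ N·m²/C²)(8.75×10⁻⁹)(1.77×10⁻⁹)/(0.487) = 2.86×10⁻⁷ J.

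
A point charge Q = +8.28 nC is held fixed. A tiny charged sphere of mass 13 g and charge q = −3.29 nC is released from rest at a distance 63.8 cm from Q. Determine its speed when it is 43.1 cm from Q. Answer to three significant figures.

Only the electrostatic force acts, so mechanical energy is conserved: ½mv² = U₁ − U₂ = kQq(1/r₁ − 1/r₂).
U₁ − U₂ = (8.99×10⁹ N·m²/C²)(8.28×10⁻⁹ C)(-3.29×10⁻⁹ C)(1/0.638 − 1/0.431) = 1.84×10⁻⁷ J.
v = √(2·1.84×10⁻⁷/0.0130) = 5.33×10⁻³ m/s.

5.33×10⁻³ m/s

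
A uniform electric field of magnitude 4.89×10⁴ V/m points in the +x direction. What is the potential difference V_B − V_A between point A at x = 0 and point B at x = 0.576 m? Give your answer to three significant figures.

-2.82×10⁴ V

In a uniform field, potential decreases in the direction of E: V_B − V_A = −E·Δx.
V_B − V_A = −(4.89×10⁴ V/m)(0.576 m) = -2.82×10⁴ V.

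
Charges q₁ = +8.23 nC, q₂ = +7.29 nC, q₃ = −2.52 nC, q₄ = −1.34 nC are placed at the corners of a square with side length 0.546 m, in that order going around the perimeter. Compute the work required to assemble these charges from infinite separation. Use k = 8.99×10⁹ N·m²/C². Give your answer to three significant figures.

2.04×10⁻⁷ J

The work to assemble the configuration equals its total potential energy, U = Σ kqᵢqⱼ/rᵢⱼ over all pairs.
The four side pairs have separation 0.546 m and the two diagonal pairs 0.772 m.
Summing all 6 pair terms gives U = 2.04×10⁻⁷ J.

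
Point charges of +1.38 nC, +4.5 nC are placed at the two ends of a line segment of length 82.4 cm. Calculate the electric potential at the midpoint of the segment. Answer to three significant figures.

128 V

The total potential is the scalar sum of each charge's contribution, V = Σ kqᵢ/rᵢ.
Each charge is 0.412 m from the midpoint.
V = k[(1.38×10⁻⁹)/(0.412) + (4.50×10⁻⁹)/(0.412)] = 128 V.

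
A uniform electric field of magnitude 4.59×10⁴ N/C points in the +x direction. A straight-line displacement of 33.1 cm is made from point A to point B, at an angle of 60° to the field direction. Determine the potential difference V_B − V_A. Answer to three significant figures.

-7600 V

Only the component of displacement along E changes the potential: ΔV = −E·d·cosθ.
ΔV = −(4.59×10⁴ V/m)(0.331 m)cos60° = -7600 V.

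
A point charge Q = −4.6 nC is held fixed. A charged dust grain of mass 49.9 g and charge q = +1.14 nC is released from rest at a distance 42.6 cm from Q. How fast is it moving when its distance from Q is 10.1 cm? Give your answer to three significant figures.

3.78×10⁻³ m/s

Only the electrostatic force acts, so mechanical energy is conserved: ½mv² = U₁ − U₂ = kQq(1/r₁ − 1/r₂).
U₁ − U₂ = (8.99×10⁹ N·m²/C²)(-4.60×10⁻⁹ C)(1.14×10⁻⁹ C)(1/0.426 − 1/0.101) = 3.56×10⁻⁷ J.
v = √(2·3.56×10⁻⁷/0.0499) = 3.78×10⁻³ m/s.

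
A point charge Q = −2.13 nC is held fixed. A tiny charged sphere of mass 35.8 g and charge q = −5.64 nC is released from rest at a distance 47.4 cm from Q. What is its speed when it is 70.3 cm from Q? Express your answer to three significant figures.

Only the electrostatic force acts, so mechanical energy is conserved: ½mv² = U₁ − U₂ = kQq(1/r₁ − 1/r₂).
U₁ − U₂ = (8.99×10⁹ N·m²/C²)(-2.13×10⁻⁹ C)(-5.64×10⁻⁹ C)(1/0.474 − 1/0.703) = 7.42×10⁻⁸ J.
v = √(2·7.42×10⁻⁸/0.0358) = 2.04×10⁻³ m/s.

2.04×10⁻³ m/s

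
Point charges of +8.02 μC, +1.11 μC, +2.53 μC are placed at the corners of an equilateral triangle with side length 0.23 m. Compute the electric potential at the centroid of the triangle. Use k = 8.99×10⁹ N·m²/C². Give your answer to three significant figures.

7.89×10⁵ V

Electric potential is a scalar, so the contributions from each charge add algebraically: V = Σ kqᵢ/rᵢ.
The distance from each vertex to the centroid is a/√3 = 0.133 m.
V = k[(8.02×10⁻⁶)/(0.133) + (1.11×10⁻⁶)/(0.133) + (2.53×10⁻⁶)/(0.133)] = 7.89×10⁵ V.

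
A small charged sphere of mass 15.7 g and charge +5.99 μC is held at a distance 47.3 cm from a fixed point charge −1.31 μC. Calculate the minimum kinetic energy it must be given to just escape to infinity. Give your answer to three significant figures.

0.149 J

To just escape, total mechanical energy must reach zero at infinity: ½mv²_min + U = 0, so ½mv²_min = −U = |kQq|/r.
|U| = |kQq|/r = (8.99×10⁹ N·m²/C²)(1.31×10⁻⁶)(5.99×10⁻⁶)/(0.473) = 0.149 J.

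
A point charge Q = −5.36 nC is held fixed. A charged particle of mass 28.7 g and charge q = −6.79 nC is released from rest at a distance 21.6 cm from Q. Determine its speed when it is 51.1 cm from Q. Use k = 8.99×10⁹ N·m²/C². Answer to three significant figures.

Only the electrostatic force acts, so mechanical energy is conserved: ½mv² = U₁ − U₂ = kQq(1/r₁ − 1/r₂).
U₁ − U₂ = (8.99×10⁹ N·m²/C²)(-5.36×10⁻⁹ C)(-6.79×10⁻⁹ C)(1/0.216 − 1/0.511) = 8.74×10⁻⁷ J.
v = √(2·8.74×10⁻⁷/0.0287) = 7.81×10⁻³ m/s.

7.81×10⁻³ m/s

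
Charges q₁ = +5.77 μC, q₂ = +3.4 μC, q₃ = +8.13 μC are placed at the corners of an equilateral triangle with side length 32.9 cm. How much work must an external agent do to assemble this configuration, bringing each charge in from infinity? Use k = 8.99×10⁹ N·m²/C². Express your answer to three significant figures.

The work to assemble the configuration equals its total potential energy, U = Σ kqᵢqⱼ/rᵢⱼ over all pairs.
All three pair separations equal the side length, 0.329 m.
U = (0.536) + (1.28) + (0.755) = 2.57 J.

2.57 J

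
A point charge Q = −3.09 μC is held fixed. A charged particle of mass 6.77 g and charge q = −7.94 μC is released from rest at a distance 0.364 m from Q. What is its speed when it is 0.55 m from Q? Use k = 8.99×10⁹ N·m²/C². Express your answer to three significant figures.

7.78 m/s

Only the electrostatic force acts, so mechanical energy is conserved: ½mv² = U₁ − U₂ = kQq(1/r₁ − 1/r₂).
U₁ − U₂ = (8.99×10⁹ N·m²/C²)(-3.09×10⁻⁶ C)(-7.94×10⁻⁶ C)(1/0.364 − 1/0.550) = 0.205 J.
v = √(2·0.205/6.77×10⁻³) = 7.78 m/s.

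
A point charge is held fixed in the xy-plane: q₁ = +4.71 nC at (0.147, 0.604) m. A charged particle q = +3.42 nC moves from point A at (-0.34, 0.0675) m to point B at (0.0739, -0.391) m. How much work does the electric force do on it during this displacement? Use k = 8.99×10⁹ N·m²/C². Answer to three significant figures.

The work done by the electric force is W_field = −ΔU = −q(V_B − V_A) = q(V_A − V_B).
At A: distance to the source charge is 0.725 m; V_A = kq₁/r = 58.4 V.
At B: distance to the source charge is 0.998 m; V_B = kq₁/r = 42.4 V.
ΔV = V_B − V_A = -16.0 V.
W_field = −qΔV = −(3.42×10⁻⁹ C)(-16.0 V) = 5.47×10⁻⁸ J.

5.47×10⁻⁸ J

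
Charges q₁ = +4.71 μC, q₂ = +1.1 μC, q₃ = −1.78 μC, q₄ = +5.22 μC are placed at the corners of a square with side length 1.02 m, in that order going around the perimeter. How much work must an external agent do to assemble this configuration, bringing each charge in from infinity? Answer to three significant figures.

The assembly work is the sum of pairwise potential energies, U = Σ_{i<j} kqᵢqⱼ/rᵢⱼ.
The four side pairs have separation 1.02 m and the two diagonal pairs 1.44 m.
Summing all 6 pair terms gives U = 0.147 J.

0.147 J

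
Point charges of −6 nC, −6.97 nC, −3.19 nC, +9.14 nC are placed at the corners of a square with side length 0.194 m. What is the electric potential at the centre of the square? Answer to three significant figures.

The total potential is the scalar sum of each charge's contribution, V = Σ kqᵢ/rᵢ.
The distance from each corner to the centre is a√2/2 = 0.137 m.
V = k[(-6.00×10⁻⁹)/(0.137) + (-6.97×10⁻⁹)/(0.137) + (-3.19×10⁻⁹)/(0.137) + (9.14×10⁻⁹)/(0.137)] = -460 V.

-460 V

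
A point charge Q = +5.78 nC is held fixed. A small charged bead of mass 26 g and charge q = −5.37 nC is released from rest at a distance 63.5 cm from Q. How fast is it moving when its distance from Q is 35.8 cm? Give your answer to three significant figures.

Only the electrostatic force acts, so mechanical energy is conserved: ½mv² = U₁ − U₂ = kQq(1/r₁ − 1/r₂).
U₁ − U₂ = (8.99×10⁹ N·m²/C²)(5.78×10⁻⁹ C)(-5.37×10⁻⁹ C)(1/0.635 − 1/0.358) = 3.40×10⁻⁷ J.
v = √(2·3.40×10⁻⁷/0.0260) = 5.11×10⁻³ m/s.

5.11×10⁻³ m/s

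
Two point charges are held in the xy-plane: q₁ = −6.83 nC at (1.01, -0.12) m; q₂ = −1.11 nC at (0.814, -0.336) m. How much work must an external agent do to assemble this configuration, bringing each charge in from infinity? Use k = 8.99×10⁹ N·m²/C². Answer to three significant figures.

The assembly work is the sum of pairwise potential energies, U = Σ_{i<j} kqᵢqⱼ/rᵢⱼ.
Pair separations: r₁₂ = 0.292 m.
U = (2.34×10⁻⁷) = 2.34×10⁻⁷ J.

2.34×10⁻⁷ J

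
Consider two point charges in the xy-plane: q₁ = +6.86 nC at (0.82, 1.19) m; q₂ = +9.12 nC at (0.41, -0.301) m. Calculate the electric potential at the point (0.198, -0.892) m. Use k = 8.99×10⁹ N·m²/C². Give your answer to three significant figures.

Electric potential is a scalar, so the contributions from each charge add algebraically: V = Σ kqᵢ/rᵢ.
Distances from the field point to each charge: r₁ = 2.17 m, r₂ = 0.628 m.
V = k[(6.86×10⁻⁹)/(2.17) + (9.12×10⁻⁹)/(0.628)] = 159 V.

159 V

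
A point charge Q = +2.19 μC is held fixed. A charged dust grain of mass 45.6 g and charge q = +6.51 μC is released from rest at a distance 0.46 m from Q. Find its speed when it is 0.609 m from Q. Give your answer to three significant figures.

Only the electrostatic force acts, so mechanical energy is conserved: ½mv² = U₁ − U₂ = kQq(1/r₁ − 1/r₂).
U₁ − U₂ = (8.99×10⁹ N·m²/C²)(2.19×10⁻⁶ C)(6.51×10⁻⁶ C)(1/0.460 − 1/0.609) = 0.0682 J.
v = √(2·0.0682/0.0456) = 1.73 m/s.

1.73 m/s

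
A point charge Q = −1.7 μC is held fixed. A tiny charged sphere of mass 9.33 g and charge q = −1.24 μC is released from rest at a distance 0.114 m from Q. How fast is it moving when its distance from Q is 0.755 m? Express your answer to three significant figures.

Only the electrostatic force acts, so mechanical energy is conserved: ½mv² = U₁ − U₂ = kQq(1/r₁ − 1/r₂).
U₁ − U₂ = (8.99×10⁹ N·m²/C²)(-1.70×10⁻⁶ C)(-1.24×10⁻⁶ C)(1/0.114 − 1/0.755) = 0.141 J.
v = √(2·0.141/9.33×10⁻³) = 5.50 m/s.

5.50 m/s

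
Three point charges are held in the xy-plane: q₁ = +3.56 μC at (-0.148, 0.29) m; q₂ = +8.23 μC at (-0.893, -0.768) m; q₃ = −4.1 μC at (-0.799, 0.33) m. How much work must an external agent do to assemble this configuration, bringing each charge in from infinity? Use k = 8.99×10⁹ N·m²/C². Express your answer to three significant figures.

-0.273 J

The work to assemble the configuration equals its total potential energy, U = Σ kqᵢqⱼ/rᵢⱼ over all pairs.
Pair separations: r₁₂ = 1.29 m, r₁₃ = 0.652 m, r₂₃ = 1.10 m.
U = (0.204) + (-0.201) + (-0.275) = -0.273 J.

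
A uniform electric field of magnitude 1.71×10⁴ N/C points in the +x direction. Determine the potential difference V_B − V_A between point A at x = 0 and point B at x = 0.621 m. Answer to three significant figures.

-1.06×10⁴ V

In a uniform field, potential decreases in the direction of E: V_B − V_A = −E·Δx.
V_B − V_A = −(1.71×10⁴ V/m)(0.621 m) = -1.06×10⁴ V.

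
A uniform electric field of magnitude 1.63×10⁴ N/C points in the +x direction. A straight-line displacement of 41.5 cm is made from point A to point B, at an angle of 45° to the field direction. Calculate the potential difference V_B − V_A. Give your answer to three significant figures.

Only the component of displacement along E changes the potential: ΔV = −E·d·cosθ.
ΔV = −(1.63×10⁴ V/m)(0.415 m)cos45° = -4780 V.

-4780 V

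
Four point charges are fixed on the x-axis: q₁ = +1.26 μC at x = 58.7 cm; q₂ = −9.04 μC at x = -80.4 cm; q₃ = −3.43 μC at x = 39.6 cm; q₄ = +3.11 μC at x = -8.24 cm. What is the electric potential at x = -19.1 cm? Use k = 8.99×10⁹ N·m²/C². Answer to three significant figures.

The total potential is the scalar sum of each charge's contribution, V = Σ kqᵢ/rᵢ.
Distances from the field point to each charge: r₁ = 0.778 m, r₂ = 0.613 m, r₃ = 0.587 m, r₄ = 0.109 m.
V = k[(1.26×10⁻⁶)/(0.778) + (-9.04×10⁻⁶)/(0.613) + (-3.43×10⁻⁶)/(0.587) + (3.11×10⁻⁶)/(0.109)] = 8.69×10⁴ V.

8.69×10⁴ V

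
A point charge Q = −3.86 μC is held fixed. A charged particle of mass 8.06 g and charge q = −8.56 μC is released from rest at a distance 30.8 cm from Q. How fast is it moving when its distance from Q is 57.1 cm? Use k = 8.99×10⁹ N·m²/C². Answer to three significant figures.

10.5 m/s

Only the electrostatic force acts, so mechanical energy is conserved: ½mv² = U₁ − U₂ = kQq(1/r₁ − 1/r₂).
U₁ − U₂ = (8.99×10⁹ N·m²/C²)(-3.86×10⁻⁶ C)(-8.56×10⁻⁶ C)(1/0.308 − 1/0.571) = 0.444 J.
v = √(2·0.444/8.06×10⁻³) = 10.5 m/s.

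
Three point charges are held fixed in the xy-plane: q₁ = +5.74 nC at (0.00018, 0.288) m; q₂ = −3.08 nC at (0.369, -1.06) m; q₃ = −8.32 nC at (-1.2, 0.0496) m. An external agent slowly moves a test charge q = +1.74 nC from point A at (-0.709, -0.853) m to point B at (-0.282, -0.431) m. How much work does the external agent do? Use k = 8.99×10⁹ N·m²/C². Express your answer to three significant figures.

4.11×10⁻⁸ J

For quasistatic motion the external work equals the change in potential energy: W_ext = qΔV = q(V_B − V_A).
At A: distances to the source charges are 1.34 m, 1.10 m, 1.03 m; V_A = Σ kqᵢ/rᵢ = -59.6 V.
At B: distances to the source charges are 0.772 m, 0.905 m, 1.04 m; V_B = Σ kqᵢ/rᵢ = -36.0 V.
ΔV = V_B − V_A = 23.6 V.
W_ext = qΔV = (1.74×10⁻⁹ C)(23.6 V) = 4.11×10⁻⁸ J.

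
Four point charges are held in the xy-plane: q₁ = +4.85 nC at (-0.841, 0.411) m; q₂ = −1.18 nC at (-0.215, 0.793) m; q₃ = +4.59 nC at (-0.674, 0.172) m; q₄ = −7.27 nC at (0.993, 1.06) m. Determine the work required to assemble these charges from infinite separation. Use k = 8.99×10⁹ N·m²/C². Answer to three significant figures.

2.94×10⁻⁷ J

The assembly work is the sum of pairwise potential energies, U = Σ_{i<j} kqᵢqⱼ/rᵢⱼ.
Pair separations: r₁₂ = 0.733 m, r₁₃ = 0.292 m, r₁₄ = 1.95 m, r₂₃ = 0.772 m, r₂₄ = 1.24 m, r₃₄ = 1.89 m.
Summing all 6 pair terms gives U = 2.94×10⁻⁷ J.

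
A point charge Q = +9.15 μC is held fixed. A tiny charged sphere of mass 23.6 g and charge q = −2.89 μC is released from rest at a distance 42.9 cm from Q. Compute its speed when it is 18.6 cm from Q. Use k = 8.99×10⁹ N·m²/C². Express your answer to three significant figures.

Only the electrostatic force acts, so mechanical energy is conserved: ½mv² = U₁ − U₂ = kQq(1/r₁ − 1/r₂).
U₁ − U₂ = (8.99×10⁹ N·m²/C²)(9.15×10⁻⁶ C)(-2.89×10⁻⁶ C)(1/0.429 − 1/0.186) = 0.724 J.
v = √(2·0.724/0.0236) = 7.83 m/s.

7.83 m/s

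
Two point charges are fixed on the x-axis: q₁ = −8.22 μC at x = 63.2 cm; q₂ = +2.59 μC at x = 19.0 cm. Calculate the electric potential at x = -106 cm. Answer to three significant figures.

The total potential is the scalar sum of each charge's contribution, V = Σ kqᵢ/rᵢ.
Distances from the field point to each charge: r₁ = 1.69 m, r₂ = 1.25 m.
V = k[(-8.22×10⁻⁶)/(1.69) + (2.59×10⁻⁶)/(1.25)] = -2.50×10⁴ V.

-2.50×10⁴ V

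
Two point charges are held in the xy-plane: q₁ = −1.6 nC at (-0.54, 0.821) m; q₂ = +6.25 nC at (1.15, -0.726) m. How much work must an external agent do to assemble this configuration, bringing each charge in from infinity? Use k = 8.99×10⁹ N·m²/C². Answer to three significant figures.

-3.92×10⁻⁸ J

The work to assemble the configuration equals its total potential energy, U = Σ kqᵢqⱼ/rᵢⱼ over all pairs.
Pair separations: r₁₂ = 2.29 m.
U = (-3.92×10⁻⁸) = -3.92×10⁻⁸ J.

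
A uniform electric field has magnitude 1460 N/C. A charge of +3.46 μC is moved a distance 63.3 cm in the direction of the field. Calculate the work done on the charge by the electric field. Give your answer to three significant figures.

3.20×10⁻³ J

The potential change for a displacement 63.3 cm in the direction of the field is ΔV = −Ed = -924 V.
W_field = −qΔV = 3.20×10⁻³ J.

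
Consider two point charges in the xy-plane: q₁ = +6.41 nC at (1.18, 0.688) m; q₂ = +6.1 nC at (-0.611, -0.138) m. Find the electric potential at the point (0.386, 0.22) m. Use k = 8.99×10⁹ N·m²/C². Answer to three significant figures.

114 V

Electric potential is a scalar, so the contributions from each charge add algebraically: V = Σ kqᵢ/rᵢ.
Distances from the field point to each charge: r₁ = 0.922 m, r₂ = 1.06 m.
V = k[(6.41×10⁻⁹)/(0.922) + (6.10×10⁻⁹)/(1.06)] = 114 V.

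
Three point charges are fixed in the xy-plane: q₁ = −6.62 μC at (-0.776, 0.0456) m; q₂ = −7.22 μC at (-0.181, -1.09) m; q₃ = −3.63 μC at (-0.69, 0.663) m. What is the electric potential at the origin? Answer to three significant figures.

-1.69×10⁵ V

Electric potential is a scalar, so the contributions from each charge add algebraically: V = Σ kqᵢ/rᵢ.
Distances from the field point to each charge: r₁ = 0.777 m, r₂ = 1.10 m, r₃ = 0.957 m.
V = k[(-6.62×10⁻⁶)/(0.777) + (-7.22×10⁻⁶)/(1.10) + (-3.63×10⁻⁶)/(0.957)] = -1.69×10⁵ V.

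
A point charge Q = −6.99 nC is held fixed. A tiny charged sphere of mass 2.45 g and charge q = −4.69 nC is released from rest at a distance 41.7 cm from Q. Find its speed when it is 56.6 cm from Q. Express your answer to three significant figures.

0.0123 m/s

Only the electrostatic force acts, so mechanical energy is conserved: ½mv² = U₁ − U₂ = kQq(1/r₁ − 1/r₂).
U₁ − U₂ = (8.99×10⁹ N·m²/C²)(-6.99×10⁻⁹ C)(-4.69×10⁻⁹ C)(1/0.417 − 1/0.566) = 1.86×10⁻⁷ J.
v = √(2·1.86×10⁻⁷/2.45×10⁻³) = 0.0123 m/s.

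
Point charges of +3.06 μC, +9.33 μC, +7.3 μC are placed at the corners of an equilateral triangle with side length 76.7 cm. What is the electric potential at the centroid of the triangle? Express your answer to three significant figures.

4.00×10⁵ V

The total potential is the scalar sum of each charge's contribution, V = Σ kqᵢ/rᵢ.
The distance from each vertex to the centroid is a/√3 = 0.443 m.
V = k[(3.06×10⁻⁶)/(0.443) + (9.33×10⁻⁶)/(0.443) + (7.30×10⁻⁶)/(0.443)] = 4.00×10⁵ V.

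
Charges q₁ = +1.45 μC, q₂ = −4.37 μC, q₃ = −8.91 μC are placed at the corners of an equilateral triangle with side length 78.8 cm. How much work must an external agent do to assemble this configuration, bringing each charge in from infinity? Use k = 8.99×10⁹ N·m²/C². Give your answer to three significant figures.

The assembly work is the sum of pairwise potential energies, U = Σ_{i<j} kqᵢqⱼ/rᵢⱼ.
All three pair separations equal the side length, 0.788 m.
U = (-0.0723) + (-0.147) + (0.444) = 0.225 J.

0.225 J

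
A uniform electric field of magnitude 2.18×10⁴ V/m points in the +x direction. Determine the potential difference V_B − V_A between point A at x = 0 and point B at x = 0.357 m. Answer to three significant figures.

In a uniform field, potential decreases in the direction of E: V_B − V_A = −E·Δx.
V_B − V_A = −(2.18×10⁴ V/m)(0.357 m) = -7780 V.

-7780 V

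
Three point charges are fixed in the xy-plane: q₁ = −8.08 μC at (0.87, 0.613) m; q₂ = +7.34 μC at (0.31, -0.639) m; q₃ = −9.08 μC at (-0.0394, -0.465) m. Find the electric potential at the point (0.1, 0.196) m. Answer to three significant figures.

Electric potential is a scalar, so the contributions from each charge add algebraically: V = Σ kqᵢ/rᵢ.
Distances from the field point to each charge: r₁ = 0.876 m, r₂ = 0.861 m, r₃ = 0.676 m.
V = k[(-8.08×10⁻⁶)/(0.876) + (7.34×10⁻⁶)/(0.861) + (-9.08×10⁻⁶)/(0.676)] = -1.27×10⁵ V.

-1.27×10⁵ V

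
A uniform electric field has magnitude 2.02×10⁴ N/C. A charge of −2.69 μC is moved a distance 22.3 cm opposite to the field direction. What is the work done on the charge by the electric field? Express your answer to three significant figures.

0.0121 J

The potential change for a displacement 22.3 cm opposite to the field direction is ΔV = +Ed = 4500 V.
W_field = −qΔV = 0.0121 J.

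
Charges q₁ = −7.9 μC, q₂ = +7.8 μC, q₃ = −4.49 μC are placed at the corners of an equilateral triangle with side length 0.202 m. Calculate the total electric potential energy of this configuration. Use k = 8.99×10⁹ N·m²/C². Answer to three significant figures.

-2.72 J

The work to assemble the configuration equals its total potential energy, U = Σ kqᵢqⱼ/rᵢⱼ over all pairs.
All three pair separations equal the side length, 0.202 m.
U = (-2.74) + (1.58) + (-1.56) = -2.72 J.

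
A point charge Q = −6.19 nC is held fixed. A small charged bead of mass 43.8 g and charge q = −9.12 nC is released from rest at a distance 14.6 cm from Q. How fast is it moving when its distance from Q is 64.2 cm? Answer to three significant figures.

0.0111 m/s

Only the electrostatic force acts, so mechanical energy is conserved: ½mv² = U₁ − U₂ = kQq(1/r₁ − 1/r₂).
U₁ − U₂ = (8.99×10⁹ N·m²/C²)(-6.19×10⁻⁹ C)(-9.12×10⁻⁹ C)(1/0.146 − 1/0.642) = 2.69×10⁻⁶ J.
v = √(2·2.69×10⁻⁶/0.0438) = 0.0111 m/s.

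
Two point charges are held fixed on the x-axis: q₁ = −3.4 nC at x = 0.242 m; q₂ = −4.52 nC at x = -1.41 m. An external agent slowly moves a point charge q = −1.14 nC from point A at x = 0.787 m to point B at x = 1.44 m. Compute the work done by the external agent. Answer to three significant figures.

For quasistatic motion the external work equals the change in potential energy: W_ext = qΔV = q(V_B − V_A).
At A: distances to the source charges are 0.545 m, 2.20 m; V_A = Σ kqᵢ/rᵢ = -74.6 V.
At B: distances to the source charges are 1.20 m, 2.85 m; V_B = Σ kqᵢ/rᵢ = -39.8 V.
ΔV = V_B − V_A = 34.8 V.
W_ext = qΔV = (-1.14×10⁻⁹ C)(34.8 V) = -3.97×10⁻⁸ J.

-3.97×10⁻⁸ J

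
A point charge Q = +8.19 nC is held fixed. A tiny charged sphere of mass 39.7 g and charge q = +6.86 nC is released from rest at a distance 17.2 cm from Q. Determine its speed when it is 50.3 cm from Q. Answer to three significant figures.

9.87×10⁻³ m/s

Only the electrostatic force acts, so mechanical energy is conserved: ½mv² = U₁ − U₂ = kQq(1/r₁ − 1/r₂).
U₁ − U₂ = (8.99×10⁹ N·m²/C²)(8.19×10⁻⁹ C)(6.86×10⁻⁹ C)(1/0.172 − 1/0.503) = 1.93×10⁻⁶ J.
v = √(2·1.93×10⁻⁶/0.0397) = 9.87×10⁻³ m/s.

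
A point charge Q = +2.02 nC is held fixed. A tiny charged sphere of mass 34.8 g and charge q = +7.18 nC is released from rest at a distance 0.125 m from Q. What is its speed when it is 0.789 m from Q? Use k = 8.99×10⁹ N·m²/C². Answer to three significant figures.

Only the electrostatic force acts, so mechanical energy is conserved: ½mv² = U₁ − U₂ = kQq(1/r₁ − 1/r₂).
U₁ − U₂ = (8.99×10⁹ N·m²/C²)(2.02×10⁻⁹ C)(7.18×10⁻⁹ C)(1/0.125 − 1/0.789) = 8.78×10⁻⁷ J.
v = √(2·8.78×10⁻⁷/0.0348) = 7.10×10⁻³ m/s.

7.10×10⁻³ m/s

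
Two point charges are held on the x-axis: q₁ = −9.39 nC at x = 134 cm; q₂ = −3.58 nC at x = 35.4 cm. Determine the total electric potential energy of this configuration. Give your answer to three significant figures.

3.07×10⁻⁷ J

The work to assemble the configuration equals its total potential energy, U = Σ kqᵢqⱼ/rᵢⱼ over all pairs.
Pair separations: r₁₂ = 0.986 m.
U = (3.07×10⁻⁷) = 3.07×10⁻⁷ J.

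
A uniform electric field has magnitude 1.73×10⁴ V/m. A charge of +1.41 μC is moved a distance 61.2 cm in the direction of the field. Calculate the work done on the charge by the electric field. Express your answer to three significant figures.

0.0149 J

The potential change for a displacement 61.2 cm in the direction of the field is ΔV = −Ed = -1.06×10⁴ V.
W_field = −qΔV = 0.0149 J.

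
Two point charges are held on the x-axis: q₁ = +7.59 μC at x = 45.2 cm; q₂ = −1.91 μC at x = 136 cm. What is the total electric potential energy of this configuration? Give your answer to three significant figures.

The assembly work is the sum of pairwise potential energies, U = Σ_{i<j} kqᵢqⱼ/rᵢⱼ.
Pair separations: r₁₂ = 0.908 m.
U = (-0.144) = -0.144 J.

-0.144 J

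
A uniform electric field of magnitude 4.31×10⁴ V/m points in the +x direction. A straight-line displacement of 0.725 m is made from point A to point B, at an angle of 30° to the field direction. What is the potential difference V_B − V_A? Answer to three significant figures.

-2.71×10⁴ V

Only the component of displacement along E changes the potential: ΔV = −E·d·cosθ.
ΔV = −(4.31×10⁴ V/m)(0.725 m)cos30° = -2.71×10⁴ V.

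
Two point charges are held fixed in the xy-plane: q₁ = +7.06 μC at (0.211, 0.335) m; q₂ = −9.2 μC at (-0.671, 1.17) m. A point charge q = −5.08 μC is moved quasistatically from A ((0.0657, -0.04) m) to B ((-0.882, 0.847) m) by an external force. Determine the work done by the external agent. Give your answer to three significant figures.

1.33 J

For quasistatic motion the external work equals the change in potential energy: W_ext = qΔV = q(V_B − V_A).
At A: distances to the source charges are 0.402 m, 1.42 m; V_A = Σ kqᵢ/rᵢ = 9.94×10⁴ V.
At B: distances to the source charges are 1.21 m, 0.386 m; V_B = Σ kqᵢ/rᵢ = -1.62×10⁵ V.
ΔV = V_B − V_A = -2.61×10⁵ V.
W_ext = qΔV = (-5.08×10⁻⁶ C)(-2.61×10⁵ V) = 1.33 J.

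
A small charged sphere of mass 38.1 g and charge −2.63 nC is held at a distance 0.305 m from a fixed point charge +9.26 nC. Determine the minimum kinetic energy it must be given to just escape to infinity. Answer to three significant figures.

7.18×10⁻⁷ J

To just escape, total mechanical energy must reach zero at infinity: ½mv²_min + U = 0, so ½mv²_min = −U = |kQq|/r.
|U| = |kQq|/r = (8.99×10⁹ N·m²/C²)(9.26×10⁻⁹)(2.63×10⁻⁹)/(0.305) = 7.18×10⁻⁷ J.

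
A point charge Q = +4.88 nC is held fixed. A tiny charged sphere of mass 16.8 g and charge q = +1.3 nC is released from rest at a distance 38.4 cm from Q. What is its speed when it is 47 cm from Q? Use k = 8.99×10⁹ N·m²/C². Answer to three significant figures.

1.80×10⁻³ m/s

Only the electrostatic force acts, so mechanical energy is conserved: ½mv² = U₁ − U₂ = kQq(1/r₁ − 1/r₂).
U₁ − U₂ = (8.99×10⁹ N·m²/C²)(4.88×10⁻⁹ C)(1.30×10⁻⁹ C)(1/0.384 − 1/0.470) = 2.72×10⁻⁸ J.
v = √(2·2.72×10⁻⁸/0.0168) = 1.80×10⁻³ m/s.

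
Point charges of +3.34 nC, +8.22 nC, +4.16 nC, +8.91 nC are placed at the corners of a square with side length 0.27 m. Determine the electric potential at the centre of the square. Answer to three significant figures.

1160 V

Electric potential is a scalar, so the contributions from each charge add algebraically: V = Σ kqᵢ/rᵢ.
The distance from each corner to the centre is a√2/2 = 0.191 m.
V = k[(3.34×10⁻⁹)/(0.191) + (8.22×10⁻⁹)/(0.191) + (4.16×10⁻⁹)/(0.191) + (8.91×10⁻⁹)/(0.191)] = 1160 V.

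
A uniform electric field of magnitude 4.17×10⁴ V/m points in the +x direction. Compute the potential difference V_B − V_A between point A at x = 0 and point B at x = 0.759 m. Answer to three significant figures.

In a uniform field, potential decreases in the direction of E: V_B − V_A = −E·Δx.
V_B − V_A = −(4.17×10⁴ V/m)(0.759 m) = -3.17×10⁴ V.

-3.17×10⁴ V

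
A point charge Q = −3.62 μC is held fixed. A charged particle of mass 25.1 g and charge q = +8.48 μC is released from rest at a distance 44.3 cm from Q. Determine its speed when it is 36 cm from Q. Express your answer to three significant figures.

3.38 m/s

Only the electrostatic force acts, so mechanical energy is conserved: ½mv² = U₁ − U₂ = kQq(1/r₁ − 1/r₂).
U₁ − U₂ = (8.99×10⁹ N·m²/C²)(-3.62×10⁻⁶ C)(8.48×10⁻⁶ C)(1/0.443 − 1/0.360) = 0.144 J.
v = √(2·0.144/0.0251) = 3.38 m/s.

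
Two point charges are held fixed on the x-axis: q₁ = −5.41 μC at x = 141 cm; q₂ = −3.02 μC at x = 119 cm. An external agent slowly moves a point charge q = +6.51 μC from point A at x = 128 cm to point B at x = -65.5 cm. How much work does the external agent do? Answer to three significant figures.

For quasistatic motion the external work equals the change in potential energy: W_ext = qΔV = q(V_B − V_A).
At A: distances to the source charges are 0.130 m, 0.0900 m; V_A = Σ kqᵢ/rᵢ = -6.76×10⁵ V.
At B: distances to the source charges are 2.06 m, 1.84 m; V_B = Σ kqᵢ/rᵢ = -3.83×10⁴ V.
ΔV = V_B − V_A = 6.38×10⁵ V.
W_ext = qΔV = (6.51×10⁻⁶ C)(6.38×10⁵ V) = 4.15 J.

4.15 J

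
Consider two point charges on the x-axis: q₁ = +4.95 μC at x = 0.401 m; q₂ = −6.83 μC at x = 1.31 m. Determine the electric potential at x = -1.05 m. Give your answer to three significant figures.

4650 V

The total potential is the scalar sum of each charge's contribution, V = Σ kqᵢ/rᵢ.
Distances from the field point to each charge: r₁ = 1.45 m, r₂ = 2.36 m.
V = k[(4.95×10⁻⁶)/(1.45) + (-6.83×10⁻⁶)/(2.36)] = 4650 V.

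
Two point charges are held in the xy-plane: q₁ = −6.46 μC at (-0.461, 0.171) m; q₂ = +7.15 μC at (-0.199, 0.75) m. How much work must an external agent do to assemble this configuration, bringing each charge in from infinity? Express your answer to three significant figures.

-0.653 J

The assembly work is the sum of pairwise potential energies, U = Σ_{i<j} kqᵢqⱼ/rᵢⱼ.
Pair separations: r₁₂ = 0.636 m.
U = (-0.653) = -0.653 J.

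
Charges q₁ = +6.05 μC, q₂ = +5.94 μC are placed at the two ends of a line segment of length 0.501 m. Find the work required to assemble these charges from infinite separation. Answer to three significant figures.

0.645 J

The assembly work is the sum of pairwise potential energies, U = Σ_{i<j} kqᵢqⱼ/rᵢⱼ.
The separation is r = 0.501 m.
U = (0.645) = 0.645 J.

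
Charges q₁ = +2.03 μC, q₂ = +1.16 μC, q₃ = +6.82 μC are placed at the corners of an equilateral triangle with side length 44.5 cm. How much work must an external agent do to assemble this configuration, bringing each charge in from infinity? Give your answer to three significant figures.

The assembly work is the sum of pairwise potential energies, U = Σ_{i<j} kqᵢqⱼ/rᵢⱼ.
All three pair separations equal the side length, 0.445 m.
U = (0.0476) + (0.280) + (0.160) = 0.487 J.

0.487 J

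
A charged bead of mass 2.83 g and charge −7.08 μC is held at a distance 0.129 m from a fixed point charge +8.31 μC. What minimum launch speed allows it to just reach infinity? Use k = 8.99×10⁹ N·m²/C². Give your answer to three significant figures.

To just escape, total mechanical energy must reach zero at infinity: ½mv²_min + U = 0, so ½mv²_min = −U = |kQq|/r.
|U| = |kQq|/r = (8.99×10⁹ N·m²/C²)(8.31×10⁻⁶)(7.08×10⁻⁶)/(0.129) = 4.10 J.
v_min = √(2|U|/m) = √(2·4.10/2.83×10⁻³) = 53.8 m/s.

53.8 m/s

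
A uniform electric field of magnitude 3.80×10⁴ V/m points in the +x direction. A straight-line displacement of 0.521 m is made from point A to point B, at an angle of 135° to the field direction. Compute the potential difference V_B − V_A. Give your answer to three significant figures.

1.40×10⁴ V

Only the component of displacement along E changes the potential: ΔV = −E·d·cosθ.
ΔV = −(3.80×10⁴ V/m)(0.521 m)cos135° = 1.40×10⁴ V.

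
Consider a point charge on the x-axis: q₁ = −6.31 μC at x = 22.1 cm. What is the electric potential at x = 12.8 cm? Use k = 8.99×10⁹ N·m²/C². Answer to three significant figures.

The total potential is the scalar sum of each charge's contribution, V = Σ kqᵢ/rᵢ.
V = k[(-6.31×10⁻⁶)/(0.0930)] = -6.10×10⁵ V.

-6.10×10⁵ V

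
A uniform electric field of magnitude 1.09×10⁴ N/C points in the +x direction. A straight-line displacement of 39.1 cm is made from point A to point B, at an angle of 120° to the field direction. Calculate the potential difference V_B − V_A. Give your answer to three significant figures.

Only the component of displacement along E changes the potential: ΔV = −E·d·cosθ.
ΔV = −(1.09×10⁴ V/m)(0.391 m)cos120° = 2130 V.

2130 V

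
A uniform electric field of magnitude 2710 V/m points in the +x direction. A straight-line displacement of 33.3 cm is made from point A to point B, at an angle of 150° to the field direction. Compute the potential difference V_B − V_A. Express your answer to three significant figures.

Only the component of displacement along E changes the potential: ΔV = −E·d·cosθ.
ΔV = −(2710 V/m)(0.333 m)cos150° = 782 V.

782 V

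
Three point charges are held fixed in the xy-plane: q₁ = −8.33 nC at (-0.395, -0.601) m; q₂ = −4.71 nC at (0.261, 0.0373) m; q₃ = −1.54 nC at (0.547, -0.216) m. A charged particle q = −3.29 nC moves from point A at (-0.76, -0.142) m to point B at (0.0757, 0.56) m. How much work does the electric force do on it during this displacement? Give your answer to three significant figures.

The work done by the electric force is W_field = −ΔU = −q(V_B − V_A) = q(V_A − V_B).
At A: distances to the source charges are 0.586 m, 1.04 m, 1.31 m; V_A = Σ kqᵢ/rᵢ = -179 V.
At B: distances to the source charges are 1.25 m, 0.555 m, 0.908 m; V_B = Σ kqᵢ/rᵢ = -151 V.
ΔV = V_B − V_A = 27.7 V.
W_field = −qΔV = −(-3.29×10⁻⁹ C)(27.7 V) = 9.13×10⁻⁸ J.

9.13×10⁻⁸ J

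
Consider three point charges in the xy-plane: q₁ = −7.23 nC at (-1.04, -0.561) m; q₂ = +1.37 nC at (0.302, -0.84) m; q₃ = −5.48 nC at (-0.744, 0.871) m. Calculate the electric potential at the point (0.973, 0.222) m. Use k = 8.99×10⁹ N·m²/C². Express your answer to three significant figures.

Electric potential is a scalar, so the contributions from each charge add algebraically: V = Σ kqᵢ/rᵢ.
Distances from the field point to each charge: r₁ = 2.16 m, r₂ = 1.26 m, r₃ = 1.84 m.
V = k[(-7.23×10⁻⁹)/(2.16) + (1.37×10⁻⁹)/(1.26) + (-5.48×10⁻⁹)/(1.84)] = -47.1 V.

-47.1 V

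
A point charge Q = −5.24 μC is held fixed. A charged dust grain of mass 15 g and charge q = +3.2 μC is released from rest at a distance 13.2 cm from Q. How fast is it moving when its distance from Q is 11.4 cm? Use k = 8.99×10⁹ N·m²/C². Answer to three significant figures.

Only the electrostatic force acts, so mechanical energy is conserved: ½mv² = U₁ − U₂ = kQq(1/r₁ − 1/r₂).
U₁ − U₂ = (8.99×10⁹ N·m²/C²)(-5.24×10⁻⁶ C)(3.20×10⁻⁶ C)(1/0.132 − 1/0.114) = 0.180 J.
v = √(2·0.180/0.0150) = 4.90 m/s.

4.90 m/s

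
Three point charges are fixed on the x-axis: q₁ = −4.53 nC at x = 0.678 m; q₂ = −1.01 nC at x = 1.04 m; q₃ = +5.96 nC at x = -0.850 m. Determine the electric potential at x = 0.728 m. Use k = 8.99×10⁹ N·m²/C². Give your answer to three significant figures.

The total potential is the scalar sum of each charge's contribution, V = Σ kqᵢ/rᵢ.
Distances from the field point to each charge: r₁ = 0.0500 m, r₂ = 0.312 m, r₃ = 1.58 m.
V = k[(-4.53×10⁻⁹)/(0.0500) + (-1.01×10⁻⁹)/(0.312) + (5.96×10⁻⁹)/(1.58)] = -810 V.

-810 V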